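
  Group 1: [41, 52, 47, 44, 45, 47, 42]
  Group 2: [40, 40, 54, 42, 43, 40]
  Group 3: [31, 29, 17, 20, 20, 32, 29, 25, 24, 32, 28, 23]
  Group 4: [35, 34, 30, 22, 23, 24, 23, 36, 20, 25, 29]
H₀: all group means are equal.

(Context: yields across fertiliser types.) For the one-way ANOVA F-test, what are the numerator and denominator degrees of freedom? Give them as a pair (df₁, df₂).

degrees of freedom = [3, 32]

k = 4 groups, N = 36 total
df = (k−1, N−k) = (4−1, 36−4) = (3, 32)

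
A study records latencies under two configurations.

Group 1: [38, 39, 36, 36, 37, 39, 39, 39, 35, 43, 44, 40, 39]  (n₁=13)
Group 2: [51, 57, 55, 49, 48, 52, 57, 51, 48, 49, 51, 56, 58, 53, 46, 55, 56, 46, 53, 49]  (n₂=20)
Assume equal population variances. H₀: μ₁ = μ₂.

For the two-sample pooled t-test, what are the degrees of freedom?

df = n₁ + n₂ − 2 = 13 + 20 − 2 = 31

degrees of freedom = 31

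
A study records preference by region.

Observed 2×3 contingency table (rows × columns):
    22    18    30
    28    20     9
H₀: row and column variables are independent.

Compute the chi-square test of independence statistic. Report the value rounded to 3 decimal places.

Row totals [70, 57], col totals [50, 38, 39], n=127
χ² = (22−27.56)²/27.56 + (18−20.94)²/20.94 + (30−21.50)²/21.50 + (28−22.44)²/22.44 + (20−17.06)²/17.06 + (9−17.50)²/17.50 = 10.9166
df = 2

test statistic = 10.917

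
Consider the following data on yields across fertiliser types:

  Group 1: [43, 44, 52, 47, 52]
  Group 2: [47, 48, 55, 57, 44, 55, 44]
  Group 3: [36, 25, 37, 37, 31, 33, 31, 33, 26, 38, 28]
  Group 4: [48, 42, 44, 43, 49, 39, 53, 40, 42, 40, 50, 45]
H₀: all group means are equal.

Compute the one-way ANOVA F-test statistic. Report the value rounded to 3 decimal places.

test statistic = 26.032

Group means [47.60, 50.00, 32.27, 44.58], grand mean 42.229
SSB = Σnᵢ(x̄ᵢ−x̄)² = 1723.873; SSW = ΣΣ(x−x̄ᵢ)² = 684.298
MSB = 1723.873/3 = 574.6243; MSW = 684.298/31 = 22.0741
F = MSB/MSW = 26.0316
df = (3, 31)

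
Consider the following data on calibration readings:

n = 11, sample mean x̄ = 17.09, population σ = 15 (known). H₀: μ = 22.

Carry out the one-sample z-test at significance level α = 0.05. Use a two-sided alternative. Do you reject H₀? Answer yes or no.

SE = σ/√n = 15/√11 = 4.5227
z = (x̄−μ₀)/SE = (17.09−22)/4.5227 = -1.0856
p-value (two-sided) = 0.27764
At α=0.05: p ≥ α → fail to reject H₀

reject H₀: no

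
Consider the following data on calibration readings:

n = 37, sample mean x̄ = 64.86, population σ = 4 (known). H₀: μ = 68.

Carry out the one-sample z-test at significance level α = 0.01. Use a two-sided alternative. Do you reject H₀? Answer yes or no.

reject H₀: yes

SE = σ/√n = 4/√37 = 0.6576
z = (x̄−μ₀)/SE = (64.86−68)/0.6576 = -4.7750
p-value (two-sided) = 0.00000
At α=0.01: p < α → reject H₀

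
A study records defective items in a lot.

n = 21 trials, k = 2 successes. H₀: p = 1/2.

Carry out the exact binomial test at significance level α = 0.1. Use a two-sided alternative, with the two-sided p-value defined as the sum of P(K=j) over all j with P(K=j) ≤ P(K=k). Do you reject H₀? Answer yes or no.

reject H₀: yes

Exact binomial: n=21, k=2, p₀=1/2=0.5000
P(X=j) = C(n,j)·p₀^j·(1−p₀)^(n−j); p = Σ P(X=j) over j with P(X=j) ≤ P(X=2)
p-value (two-sided) = 0.00022
At α=0.1: p < α → reject H₀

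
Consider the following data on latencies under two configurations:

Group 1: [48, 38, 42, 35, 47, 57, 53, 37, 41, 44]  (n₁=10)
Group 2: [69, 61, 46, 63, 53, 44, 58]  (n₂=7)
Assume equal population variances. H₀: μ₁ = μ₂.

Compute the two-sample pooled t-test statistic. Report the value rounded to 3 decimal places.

test statistic = -3.077

x̄₁=44.200, s₁=7.099, n₁=10
x̄₂=56.286, s₂=9.123, n₂=7
s_p² = [9·7.099² + 6·9.123²]/15 = 63.5352
SE = √(s_p²·(1/10+1/7)) = 3.9281
t = (44.200−56.286)/3.9281 = -3.0767
df = 15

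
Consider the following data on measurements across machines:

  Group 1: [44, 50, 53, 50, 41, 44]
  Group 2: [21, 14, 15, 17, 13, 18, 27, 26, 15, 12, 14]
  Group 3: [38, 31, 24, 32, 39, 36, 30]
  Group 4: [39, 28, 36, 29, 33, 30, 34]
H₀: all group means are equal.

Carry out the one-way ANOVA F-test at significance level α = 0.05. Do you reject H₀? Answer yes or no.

Group means [47.00, 17.45, 32.86, 32.71], grand mean 30.097
SSB = Σnᵢ(x̄ᵢ−x̄)² = 3573.697; SSW = ΣΣ(x−x̄ᵢ)² = 631.013
MSB = 3573.697/3 = 1191.2322; MSW = 631.013/27 = 23.3709
F = MSB/MSW = 50.9709
df = (3, 27)
p-value (upper-tail) = 0.00000
At α=0.05: p < α → reject H₀

reject H₀: yes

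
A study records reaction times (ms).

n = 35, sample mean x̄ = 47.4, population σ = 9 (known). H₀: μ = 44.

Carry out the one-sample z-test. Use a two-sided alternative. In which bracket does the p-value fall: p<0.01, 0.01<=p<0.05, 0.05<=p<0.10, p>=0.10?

p-value bracket: 0.01<=p<0.05

SE = σ/√n = 9/√35 = 1.5213
z = (x̄−μ₀)/SE = (47.4−44)/1.5213 = 2.2350
p-value (two-sided) = 0.02542
→ bracket: 0.01<=p<0.05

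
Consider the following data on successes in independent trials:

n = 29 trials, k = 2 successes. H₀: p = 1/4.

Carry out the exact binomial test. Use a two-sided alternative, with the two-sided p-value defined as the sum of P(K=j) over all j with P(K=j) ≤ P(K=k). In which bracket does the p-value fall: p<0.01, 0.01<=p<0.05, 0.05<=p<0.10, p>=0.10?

Exact binomial: n=29, k=2, p₀=1/4=0.2500
P(X=j) = C(n,j)·p₀^j·(1−p₀)^(n−j); p = Σ P(X=j) over j with P(X=j) ≤ P(X=2)
p-value (two-sided) = 0.02906
→ bracket: 0.01<=p<0.05

p-value bracket: 0.01<=p<0.05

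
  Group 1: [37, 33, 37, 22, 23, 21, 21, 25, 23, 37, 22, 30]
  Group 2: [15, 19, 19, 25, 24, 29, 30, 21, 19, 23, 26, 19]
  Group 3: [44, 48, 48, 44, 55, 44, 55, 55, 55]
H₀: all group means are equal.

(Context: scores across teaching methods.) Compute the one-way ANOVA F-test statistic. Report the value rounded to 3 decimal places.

Group means [27.58, 22.42, 49.78], grand mean 31.758
SSB = Σnᵢ(x̄ᵢ−x̄)² = 4178.672; SSW = ΣΣ(x−x̄ᵢ)² = 941.389
MSB = 4178.672/2 = 2089.3359; MSW = 941.389/30 = 31.3796
F = MSB/MSW = 66.5826
df = (2, 30)

test statistic = 66.583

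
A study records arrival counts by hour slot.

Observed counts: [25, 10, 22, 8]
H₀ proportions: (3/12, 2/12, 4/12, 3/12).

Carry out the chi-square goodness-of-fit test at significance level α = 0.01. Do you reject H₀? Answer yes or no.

reject H₀: no

n = 65; E_i = n·p_i = [16.25, 10.83, 21.67, 16.25]
χ² = (25−16.25)²/16.25 + (10−10.83)²/10.83 + (22−21.67)²/21.67 + (8−16.25)²/16.25 = 8.9692
df = 3
p-value (upper-tail) = 0.02970
At α=0.01: p ≥ α → fail to reject H₀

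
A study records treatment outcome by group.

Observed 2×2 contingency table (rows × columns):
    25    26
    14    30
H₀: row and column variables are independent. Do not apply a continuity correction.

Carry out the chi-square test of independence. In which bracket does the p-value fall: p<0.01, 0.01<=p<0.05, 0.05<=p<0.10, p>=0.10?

Row totals [51, 44], col totals [39, 56], n=95
χ² = (25−20.94)²/20.94 + (26−30.06)²/30.06 + (14−18.06)²/18.06 + (30−25.94)²/25.94 = 2.8882
df = 1
p-value (upper-tail) = 0.08923
→ bracket: 0.05<=p<0.10

p-value bracket: 0.05<=p<0.10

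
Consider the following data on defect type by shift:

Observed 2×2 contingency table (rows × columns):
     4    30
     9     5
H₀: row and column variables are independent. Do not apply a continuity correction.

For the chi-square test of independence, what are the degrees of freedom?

degrees of freedom = 1

df = (r−1)(c−1) = (2−1)·(2−1) = 1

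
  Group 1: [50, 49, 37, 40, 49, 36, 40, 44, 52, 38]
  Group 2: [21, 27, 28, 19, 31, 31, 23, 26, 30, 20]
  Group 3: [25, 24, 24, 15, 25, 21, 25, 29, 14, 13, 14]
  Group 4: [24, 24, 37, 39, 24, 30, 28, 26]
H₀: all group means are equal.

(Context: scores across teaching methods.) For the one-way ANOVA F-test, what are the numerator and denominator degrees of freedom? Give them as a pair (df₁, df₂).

degrees of freedom = [3, 35]

k = 4 groups, N = 39 total
df = (k−1, N−k) = (4−1, 39−4) = (3, 35)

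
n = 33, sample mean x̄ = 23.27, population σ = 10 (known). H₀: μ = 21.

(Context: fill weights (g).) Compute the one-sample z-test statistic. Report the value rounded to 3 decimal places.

SE = σ/√n = 10/√33 = 1.7408
z = (x̄−μ₀)/SE = (23.27−21)/1.7408 = 1.3040

test statistic = 1.304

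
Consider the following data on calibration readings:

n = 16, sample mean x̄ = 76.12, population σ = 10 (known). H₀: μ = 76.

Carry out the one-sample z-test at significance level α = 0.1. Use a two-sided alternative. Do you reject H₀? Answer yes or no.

reject H₀: no

SE = σ/√n = 10/√16 = 2.5000
z = (x̄−μ₀)/SE = (76.12−76)/2.5000 = 0.0480
p-value (two-sided) = 0.96172
At α=0.1: p ≥ α → fail to reject H₀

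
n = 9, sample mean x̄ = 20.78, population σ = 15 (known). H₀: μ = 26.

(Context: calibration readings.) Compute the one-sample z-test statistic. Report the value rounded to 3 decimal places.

SE = σ/√n = 15/√9 = 5.0000
z = (x̄−μ₀)/SE = (20.78−26)/5.0000 = -1.0440

test statistic = -1.044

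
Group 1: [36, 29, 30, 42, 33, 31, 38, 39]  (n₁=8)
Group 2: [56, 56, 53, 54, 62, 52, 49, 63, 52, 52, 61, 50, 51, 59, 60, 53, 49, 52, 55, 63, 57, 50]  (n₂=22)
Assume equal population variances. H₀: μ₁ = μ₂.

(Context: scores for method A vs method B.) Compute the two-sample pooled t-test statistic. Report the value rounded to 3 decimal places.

test statistic = -10.585

x̄₁=34.750, s₁=4.713, n₁=8
x̄₂=54.955, s₂=4.593, n₂=22
s_p² = [7·4.713² + 21·4.593²]/28 = 21.3734
SE = √(s_p²·(1/8+1/22)) = 1.9087
t = (34.750−54.955)/1.9087 = -10.5854
df = 28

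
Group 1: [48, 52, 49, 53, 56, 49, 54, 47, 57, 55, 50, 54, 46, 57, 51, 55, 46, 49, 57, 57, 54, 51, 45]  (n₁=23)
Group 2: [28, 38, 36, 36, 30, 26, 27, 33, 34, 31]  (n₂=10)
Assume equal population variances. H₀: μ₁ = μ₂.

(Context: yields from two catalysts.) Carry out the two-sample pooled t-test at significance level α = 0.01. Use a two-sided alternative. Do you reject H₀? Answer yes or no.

x̄₁=51.826, s₁=3.939, n₁=23
x̄₂=31.900, s₂=4.149, n₂=10
s_p² = [22·3.939² + 9·4.149²]/31 = 16.0066
SE = √(s_p²·(1/23+1/10)) = 1.5155
t = (51.826−31.900)/1.5155 = 13.1486
df = 31
p-value (two-sided) = 0.00000
At α=0.01: p < α → reject H₀

reject H₀: yes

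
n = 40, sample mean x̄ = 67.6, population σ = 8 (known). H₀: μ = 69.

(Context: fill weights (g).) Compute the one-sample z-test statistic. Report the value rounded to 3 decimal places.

test statistic = -1.107

SE = σ/√n = 8/√40 = 1.2649
z = (x̄−μ₀)/SE = (67.6−69)/1.2649 = -1.1068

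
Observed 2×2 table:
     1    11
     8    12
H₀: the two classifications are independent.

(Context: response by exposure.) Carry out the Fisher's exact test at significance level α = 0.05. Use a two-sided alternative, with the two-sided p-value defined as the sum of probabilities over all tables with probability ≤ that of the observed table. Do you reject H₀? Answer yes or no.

reject H₀: no

Margins: r₁=12, r₂=20, c₁=9, c₂=23, n=32
p_obs = C(12,1)·C(20,8)/C(32,9); sum pmf over tables with pmf ≤ p_obs
p-value (two-sided) = 0.10316
At α=0.05: p ≥ α → fail to reject H₀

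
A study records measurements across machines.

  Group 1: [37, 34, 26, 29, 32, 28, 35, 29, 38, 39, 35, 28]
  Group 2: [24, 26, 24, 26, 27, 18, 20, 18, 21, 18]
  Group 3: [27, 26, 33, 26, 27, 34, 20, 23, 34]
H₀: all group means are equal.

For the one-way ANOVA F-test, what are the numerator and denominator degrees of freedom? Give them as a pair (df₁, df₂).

degrees of freedom = [2, 28]

k = 3 groups, N = 31 total
df = (k−1, N−k) = (3−1, 31−3) = (2, 28)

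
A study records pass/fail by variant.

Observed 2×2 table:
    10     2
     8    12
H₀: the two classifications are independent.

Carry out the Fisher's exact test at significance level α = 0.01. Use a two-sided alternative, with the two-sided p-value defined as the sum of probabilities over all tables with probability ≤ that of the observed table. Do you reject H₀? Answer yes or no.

Margins: r₁=12, r₂=20, c₁=18, c₂=14, n=32
p_obs = C(12,10)·C(20,8)/C(32,18); sum pmf over tables with pmf ≤ p_obs
p-value (two-sided) = 0.02763
At α=0.01: p ≥ α → fail to reject H₀

reject H₀: no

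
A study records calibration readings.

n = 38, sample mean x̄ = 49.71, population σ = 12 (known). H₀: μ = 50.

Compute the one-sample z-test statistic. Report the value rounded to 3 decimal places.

test statistic = -0.149

SE = σ/√n = 12/√38 = 1.9467
z = (x̄−μ₀)/SE = (49.71−50)/1.9467 = -0.1490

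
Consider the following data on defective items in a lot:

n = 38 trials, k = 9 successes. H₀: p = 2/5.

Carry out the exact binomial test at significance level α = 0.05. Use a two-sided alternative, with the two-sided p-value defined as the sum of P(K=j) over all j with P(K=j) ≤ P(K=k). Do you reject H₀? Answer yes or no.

Exact binomial: n=38, k=9, p₀=2/5=0.4000
P(X=j) = C(n,j)·p₀^j·(1−p₀)^(n−j); p = Σ P(X=j) over j with P(X=j) ≤ P(X=9)
p-value (two-sided) = 0.04624
At α=0.05: p < α → reject H₀

reject H₀: yes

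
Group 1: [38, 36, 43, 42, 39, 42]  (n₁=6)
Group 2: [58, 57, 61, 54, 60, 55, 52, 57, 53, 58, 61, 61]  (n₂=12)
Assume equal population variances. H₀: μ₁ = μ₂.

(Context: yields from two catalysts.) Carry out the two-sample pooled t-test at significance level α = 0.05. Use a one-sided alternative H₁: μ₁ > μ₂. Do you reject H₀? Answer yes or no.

reject H₀: no

x̄₁=40.000, s₁=2.757, n₁=6
x̄₂=57.250, s₂=3.194, n₂=12
s_p² = [5·2.757² + 11·3.194²]/16 = 9.3906
SE = √(s_p²·(1/6+1/12)) = 1.5322
t = (40.000−57.250)/1.5322 = -11.2583
df = 16
p-value (one-sided, H₁ greater) = 1.00000
At α=0.05: p ≥ α → fail to reject H₀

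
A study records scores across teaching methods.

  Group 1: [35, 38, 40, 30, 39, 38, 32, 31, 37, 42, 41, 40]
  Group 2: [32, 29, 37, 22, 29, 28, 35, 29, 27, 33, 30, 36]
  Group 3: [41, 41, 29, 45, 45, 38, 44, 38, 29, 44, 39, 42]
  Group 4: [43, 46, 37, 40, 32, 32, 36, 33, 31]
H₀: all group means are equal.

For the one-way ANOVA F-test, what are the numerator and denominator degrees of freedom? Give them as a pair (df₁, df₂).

degrees of freedom = [3, 41]

k = 4 groups, N = 45 total
df = (k−1, N−k) = (4−1, 45−4) = (3, 41)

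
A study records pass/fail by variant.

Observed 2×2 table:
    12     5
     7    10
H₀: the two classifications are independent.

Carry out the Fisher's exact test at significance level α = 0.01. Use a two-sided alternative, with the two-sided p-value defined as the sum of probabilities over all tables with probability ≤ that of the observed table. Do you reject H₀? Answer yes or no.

reject H₀: no

Margins: r₁=17, r₂=17, c₁=19, c₂=15, n=34
p_obs = C(17,12)·C(17,7)/C(34,19); sum pmf over tables with pmf ≤ p_obs
p-value (two-sided) = 0.16632
At α=0.01: p ≥ α → fail to reject H₀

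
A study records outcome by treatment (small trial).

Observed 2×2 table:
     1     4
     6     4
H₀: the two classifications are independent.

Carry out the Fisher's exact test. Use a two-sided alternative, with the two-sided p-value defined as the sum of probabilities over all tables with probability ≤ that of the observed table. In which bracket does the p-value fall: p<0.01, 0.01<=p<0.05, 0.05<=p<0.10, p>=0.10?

Margins: r₁=5, r₂=10, c₁=7, c₂=8, n=15
p_obs = C(5,1)·C(10,6)/C(15,7); sum pmf over tables with pmf ≤ p_obs
p-value (two-sided) = 0.28205
→ bracket: p>=0.10

p-value bracket: p>=0.10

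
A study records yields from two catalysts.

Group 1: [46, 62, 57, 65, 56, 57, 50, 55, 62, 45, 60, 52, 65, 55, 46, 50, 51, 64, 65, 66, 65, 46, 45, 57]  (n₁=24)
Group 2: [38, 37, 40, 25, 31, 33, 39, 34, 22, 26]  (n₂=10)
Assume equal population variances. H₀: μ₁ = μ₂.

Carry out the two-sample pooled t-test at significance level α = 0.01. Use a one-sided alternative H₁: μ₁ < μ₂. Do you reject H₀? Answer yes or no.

x̄₁=55.917, s₁=7.330, n₁=24
x̄₂=32.500, s₂=6.346, n₂=10
s_p² = [23·7.330² + 9·6.346²]/32 = 49.9479
SE = √(s_p²·(1/24+1/10)) = 2.6601
t = (55.917−32.500)/2.6601 = 8.8030
df = 32
p-value (one-sided, H₁ less) = 1.00000
At α=0.01: p ≥ α → fail to reject H₀

reject H₀: no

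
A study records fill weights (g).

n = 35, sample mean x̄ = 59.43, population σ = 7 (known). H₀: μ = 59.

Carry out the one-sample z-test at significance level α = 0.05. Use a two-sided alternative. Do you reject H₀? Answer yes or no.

reject H₀: no

SE = σ/√n = 7/√35 = 1.1832
z = (x̄−μ₀)/SE = (59.43−59)/1.1832 = 0.3634
p-value (two-sided) = 0.71629
At α=0.05: p ≥ α → fail to reject H₀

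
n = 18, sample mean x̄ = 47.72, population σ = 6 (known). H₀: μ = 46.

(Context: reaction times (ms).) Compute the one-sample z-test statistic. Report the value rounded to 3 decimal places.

SE = σ/√n = 6/√18 = 1.4142
z = (x̄−μ₀)/SE = (47.72−46)/1.4142 = 1.2162

test statistic = 1.216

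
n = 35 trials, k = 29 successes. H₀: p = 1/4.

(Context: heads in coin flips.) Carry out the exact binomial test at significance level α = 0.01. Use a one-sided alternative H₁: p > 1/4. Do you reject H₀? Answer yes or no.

Exact binomial: n=35, k=29, p₀=1/4=0.2500
P(X≥29) from Σ C(n,i)·p₀^i·(1−p₀)^(n−i)
p-value (one-sided, H₁ greater) = 0.00000
At α=0.01: p < α → reject H₀

reject H₀: yes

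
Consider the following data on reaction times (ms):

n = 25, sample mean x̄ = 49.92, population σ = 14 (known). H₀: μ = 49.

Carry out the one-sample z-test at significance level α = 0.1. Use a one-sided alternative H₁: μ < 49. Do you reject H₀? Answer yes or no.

reject H₀: no

SE = σ/√n = 14/√25 = 2.8000
z = (x̄−μ₀)/SE = (49.92−49)/2.8000 = 0.3286
p-value (one-sided, H₁ less) = 0.62876
At α=0.1: p ≥ α → fail to reject H₀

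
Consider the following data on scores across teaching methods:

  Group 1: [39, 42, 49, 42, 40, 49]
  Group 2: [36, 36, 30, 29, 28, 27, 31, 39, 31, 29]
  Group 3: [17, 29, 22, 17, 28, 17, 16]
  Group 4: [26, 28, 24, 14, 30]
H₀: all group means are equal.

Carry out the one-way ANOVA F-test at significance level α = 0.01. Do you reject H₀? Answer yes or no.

reject H₀: yes

Group means [43.50, 31.60, 20.86, 24.40], grand mean 30.179
SSB = Σnᵢ(x̄ᵢ−x̄)² = 1860.150; SSW = ΣΣ(x−x̄ᵢ)² = 583.957
MSB = 1860.150/3 = 620.0500; MSW = 583.957/24 = 24.3315
F = MSB/MSW = 25.4834
df = (3, 24)
p-value (upper-tail) = 0.00000
At α=0.01: p < α → reject H₀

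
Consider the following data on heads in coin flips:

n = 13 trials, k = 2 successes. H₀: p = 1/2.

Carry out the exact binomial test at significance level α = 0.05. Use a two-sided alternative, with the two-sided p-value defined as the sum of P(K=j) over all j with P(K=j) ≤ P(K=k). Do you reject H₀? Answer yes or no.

Exact binomial: n=13, k=2, p₀=1/2=0.5000
P(X=j) = C(n,j)·p₀^j·(1−p₀)^(n−j); p = Σ P(X=j) over j with P(X=j) ≤ P(X=2)
p-value (two-sided) = 0.02246
At α=0.05: p < α → reject H₀

reject H₀: yes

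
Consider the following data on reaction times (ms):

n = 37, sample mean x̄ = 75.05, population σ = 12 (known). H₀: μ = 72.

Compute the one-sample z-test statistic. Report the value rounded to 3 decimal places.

SE = σ/√n = 12/√37 = 1.9728
z = (x̄−μ₀)/SE = (75.05−72)/1.9728 = 1.5460

test statistic = 1.546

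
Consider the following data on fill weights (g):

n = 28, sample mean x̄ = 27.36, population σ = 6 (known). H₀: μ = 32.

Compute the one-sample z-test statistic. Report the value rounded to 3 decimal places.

SE = σ/√n = 6/√28 = 1.1339
z = (x̄−μ₀)/SE = (27.36−32)/1.1339 = -4.0921

test statistic = -4.092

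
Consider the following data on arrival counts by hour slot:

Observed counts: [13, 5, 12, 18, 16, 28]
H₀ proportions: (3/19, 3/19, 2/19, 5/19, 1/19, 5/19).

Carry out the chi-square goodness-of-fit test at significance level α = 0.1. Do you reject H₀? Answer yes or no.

reject H₀: yes

n = 92; E_i = n·p_i = [14.53, 14.53, 9.68, 24.21, 4.84, 24.21]
χ² = (13−14.53)²/14.53 + (5−14.53)²/14.53 + (12−9.68)²/9.68 + (18−24.21)²/24.21 + (16−4.84)²/4.84 + (28−24.21)²/24.21 = 34.8594
df = 5
p-value (upper-tail) = 0.00000
At α=0.1: p < α → reject H₀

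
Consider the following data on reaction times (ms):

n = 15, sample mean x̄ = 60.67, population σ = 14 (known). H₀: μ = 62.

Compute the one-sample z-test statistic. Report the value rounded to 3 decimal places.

SE = σ/√n = 14/√15 = 3.6148
z = (x̄−μ₀)/SE = (60.67−62)/3.6148 = -0.3679

test statistic = -0.368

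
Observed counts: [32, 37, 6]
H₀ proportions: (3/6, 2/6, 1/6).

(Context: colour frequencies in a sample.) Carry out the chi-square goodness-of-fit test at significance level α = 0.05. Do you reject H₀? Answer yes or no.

reject H₀: yes

n = 75; E_i = n·p_i = [37.50, 25.00, 12.50]
χ² = (32−37.50)²/37.50 + (37−25.00)²/25.00 + (6−12.50)²/12.50 = 9.9467
df = 2
p-value (upper-tail) = 0.00692
At α=0.05: p < α → reject H₀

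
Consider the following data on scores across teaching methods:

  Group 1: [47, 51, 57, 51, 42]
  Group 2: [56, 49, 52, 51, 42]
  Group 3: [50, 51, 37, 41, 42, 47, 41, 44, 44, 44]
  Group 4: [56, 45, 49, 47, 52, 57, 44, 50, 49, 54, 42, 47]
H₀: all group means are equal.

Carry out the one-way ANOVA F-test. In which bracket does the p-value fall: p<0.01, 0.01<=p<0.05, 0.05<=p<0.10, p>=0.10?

Group means [49.60, 50.00, 44.10, 49.33], grand mean 47.844
SSB = Σnᵢ(x̄ᵢ−x̄)² = 205.452; SSW = ΣΣ(x−x̄ᵢ)² = 638.767
MSB = 205.452/3 = 68.4840; MSW = 638.767/28 = 22.8131
F = MSB/MSW = 3.0020
df = (3, 28)
p-value (upper-tail) = 0.04721
→ bracket: 0.01<=p<0.05

p-value bracket: 0.01<=p<0.05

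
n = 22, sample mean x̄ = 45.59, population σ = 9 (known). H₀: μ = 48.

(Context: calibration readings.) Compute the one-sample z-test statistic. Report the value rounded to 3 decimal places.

SE = σ/√n = 9/√22 = 1.9188
z = (x̄−μ₀)/SE = (45.59−48)/1.9188 = -1.2560

test statistic = -1.256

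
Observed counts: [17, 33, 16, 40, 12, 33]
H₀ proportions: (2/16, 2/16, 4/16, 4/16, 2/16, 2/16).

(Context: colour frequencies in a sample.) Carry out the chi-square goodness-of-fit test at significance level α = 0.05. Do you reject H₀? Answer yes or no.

reject H₀: yes

n = 151; E_i = n·p_i = [18.88, 18.88, 37.75, 37.75, 18.88, 18.88]
χ² = (17−18.88)²/18.88 + (33−18.88)²/18.88 + (16−37.75)²/37.75 + (40−37.75)²/37.75 + (12−18.88)²/18.88 + (33−18.88)²/18.88 = 36.4967
df = 5
p-value (upper-tail) = 0.00000
At α=0.05: p < α → reject H₀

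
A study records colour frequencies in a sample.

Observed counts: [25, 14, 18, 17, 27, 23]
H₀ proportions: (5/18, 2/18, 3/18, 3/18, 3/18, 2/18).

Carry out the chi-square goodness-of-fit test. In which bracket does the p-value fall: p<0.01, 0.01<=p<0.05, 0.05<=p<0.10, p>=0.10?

p-value bracket: 0.01<=p<0.05

n = 124; E_i = n·p_i = [34.44, 13.78, 20.67, 20.67, 20.67, 13.78]
χ² = (25−34.44)²/34.44 + (14−13.78)²/13.78 + (18−20.67)²/20.67 + (17−20.67)²/20.67 + (27−20.67)²/20.67 + (23−13.78)²/13.78 = 11.7016
df = 5
p-value (upper-tail) = 0.03911
→ bracket: 0.01<=p<0.05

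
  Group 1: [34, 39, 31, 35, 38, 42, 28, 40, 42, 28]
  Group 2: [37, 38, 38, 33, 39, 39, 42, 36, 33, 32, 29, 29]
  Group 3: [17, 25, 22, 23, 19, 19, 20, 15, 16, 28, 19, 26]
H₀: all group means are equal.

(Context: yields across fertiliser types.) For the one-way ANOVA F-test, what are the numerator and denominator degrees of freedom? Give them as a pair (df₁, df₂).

degrees of freedom = [2, 31]

k = 3 groups, N = 34 total
df = (k−1, N−k) = (3−1, 34−3) = (2, 31)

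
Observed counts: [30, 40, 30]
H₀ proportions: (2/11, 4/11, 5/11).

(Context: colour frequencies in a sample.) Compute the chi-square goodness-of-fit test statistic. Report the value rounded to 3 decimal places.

n = 100; E_i = n·p_i = [18.18, 36.36, 45.45]
χ² = (30−18.18)²/18.18 + (40−36.36)²/36.36 + (30−45.45)²/45.45 = 13.3000
df = 2

test statistic = 13.300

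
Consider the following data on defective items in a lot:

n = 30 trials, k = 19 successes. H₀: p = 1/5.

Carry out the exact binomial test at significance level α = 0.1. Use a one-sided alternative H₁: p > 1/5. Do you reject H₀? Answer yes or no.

reject H₀: yes

Exact binomial: n=30, k=19, p₀=1/5=0.2000
P(X≥19) from Σ C(n,i)·p₀^i·(1−p₀)^(n−i)
p-value (one-sided, H₁ greater) = 0.00000
At α=0.1: p < α → reject H₀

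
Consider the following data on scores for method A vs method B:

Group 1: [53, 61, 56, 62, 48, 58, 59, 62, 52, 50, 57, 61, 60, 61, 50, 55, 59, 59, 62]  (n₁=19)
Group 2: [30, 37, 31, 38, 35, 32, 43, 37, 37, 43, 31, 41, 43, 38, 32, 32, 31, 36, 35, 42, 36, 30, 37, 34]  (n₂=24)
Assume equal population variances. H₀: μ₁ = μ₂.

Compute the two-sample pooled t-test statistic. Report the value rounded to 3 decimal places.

x̄₁=57.105, s₁=4.533, n₁=19
x̄₂=35.875, s₂=4.276, n₂=24
s_p² = [18·4.533² + 23·4.276²]/41 = 19.2784
SE = √(s_p²·(1/19+1/24)) = 1.3483
t = (57.105−35.875)/1.3483 = 15.7459
df = 41

test statistic = 15.746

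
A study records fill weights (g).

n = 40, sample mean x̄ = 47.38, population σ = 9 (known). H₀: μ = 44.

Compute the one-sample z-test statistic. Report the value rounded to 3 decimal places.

test statistic = 2.375

SE = σ/√n = 9/√40 = 1.4230
z = (x̄−μ₀)/SE = (47.38−44)/1.4230 = 2.3752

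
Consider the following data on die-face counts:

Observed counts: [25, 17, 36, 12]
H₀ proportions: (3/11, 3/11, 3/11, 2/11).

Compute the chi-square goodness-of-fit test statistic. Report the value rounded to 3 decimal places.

n = 90; E_i = n·p_i = [24.55, 24.55, 24.55, 16.36]
χ² = (25−24.55)²/24.55 + (17−24.55)²/24.55 + (36−24.55)²/24.55 + (12−16.36)²/16.36 = 8.8370
df = 3

test statistic = 8.837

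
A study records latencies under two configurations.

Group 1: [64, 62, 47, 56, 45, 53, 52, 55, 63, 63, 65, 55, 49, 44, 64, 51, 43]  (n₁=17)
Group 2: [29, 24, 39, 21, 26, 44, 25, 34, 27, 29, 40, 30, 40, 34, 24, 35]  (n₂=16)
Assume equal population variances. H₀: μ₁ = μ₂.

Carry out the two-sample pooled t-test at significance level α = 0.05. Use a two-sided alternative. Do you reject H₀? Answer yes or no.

reject H₀: yes

x̄₁=54.765, s₁=7.637, n₁=17
x̄₂=31.312, s₂=6.887, n₂=16
s_p² = [16·7.637² + 15·6.887²]/31 = 53.0483
SE = √(s_p²·(1/17+1/16)) = 2.5369
t = (54.765−31.312)/2.5369 = 9.2443
df = 31
p-value (two-sided) = 0.00000
At α=0.05: p < α → reject H₀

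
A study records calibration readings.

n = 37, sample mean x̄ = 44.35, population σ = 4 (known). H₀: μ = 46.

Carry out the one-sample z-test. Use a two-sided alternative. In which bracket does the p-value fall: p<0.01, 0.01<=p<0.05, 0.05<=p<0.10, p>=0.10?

SE = σ/√n = 4/√37 = 0.6576
z = (x̄−μ₀)/SE = (44.35−46)/0.6576 = -2.5091
p-value (two-sided) = 0.01210
→ bracket: 0.01<=p<0.05

p-value bracket: 0.01<=p<0.05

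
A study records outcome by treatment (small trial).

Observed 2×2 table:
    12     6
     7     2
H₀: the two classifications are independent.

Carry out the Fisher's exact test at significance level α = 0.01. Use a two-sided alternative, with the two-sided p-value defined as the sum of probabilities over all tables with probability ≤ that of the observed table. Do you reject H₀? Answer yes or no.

Margins: r₁=18, r₂=9, c₁=19, c₂=8, n=27
p_obs = C(18,12)·C(9,7)/C(27,19); sum pmf over tables with pmf ≤ p_obs
p-value (two-sided) = 0.67582
At α=0.01: p ≥ α → fail to reject H₀

reject H₀: no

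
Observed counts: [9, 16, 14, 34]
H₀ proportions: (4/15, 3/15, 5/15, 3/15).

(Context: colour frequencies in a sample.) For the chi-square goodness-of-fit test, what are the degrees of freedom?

df = k − 1 = 4 − 1 = 3

degrees of freedom = 3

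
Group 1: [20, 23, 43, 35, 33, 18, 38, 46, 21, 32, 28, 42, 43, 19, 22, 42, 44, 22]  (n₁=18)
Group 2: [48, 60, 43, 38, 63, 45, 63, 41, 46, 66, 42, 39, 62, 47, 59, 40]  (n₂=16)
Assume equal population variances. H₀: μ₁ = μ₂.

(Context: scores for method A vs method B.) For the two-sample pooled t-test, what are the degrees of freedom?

degrees of freedom = 32

df = n₁ + n₂ − 2 = 18 + 16 − 2 = 32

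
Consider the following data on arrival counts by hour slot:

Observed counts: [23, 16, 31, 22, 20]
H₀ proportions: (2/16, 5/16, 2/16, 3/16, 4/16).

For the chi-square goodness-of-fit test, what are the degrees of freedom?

df = k − 1 = 5 − 1 = 4

degrees of freedom = 4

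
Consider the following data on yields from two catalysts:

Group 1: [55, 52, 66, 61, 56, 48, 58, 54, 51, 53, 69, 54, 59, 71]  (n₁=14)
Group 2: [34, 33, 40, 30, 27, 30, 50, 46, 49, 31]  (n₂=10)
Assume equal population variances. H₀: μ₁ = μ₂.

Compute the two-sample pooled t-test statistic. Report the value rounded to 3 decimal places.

x̄₁=57.643, s₁=6.890, n₁=14
x̄₂=37.000, s₂=8.576, n₂=10
s_p² = [13·6.890² + 9·8.576²]/22 = 58.1461
SE = √(s_p²·(1/14+1/10)) = 3.1572
t = (57.643−37.000)/3.1572 = 6.5383
df = 22

test statistic = 6.538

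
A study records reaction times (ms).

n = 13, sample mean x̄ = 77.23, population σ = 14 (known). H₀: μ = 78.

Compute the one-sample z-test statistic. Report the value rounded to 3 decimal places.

SE = σ/√n = 14/√13 = 3.8829
z = (x̄−μ₀)/SE = (77.23−78)/3.8829 = -0.1983

test statistic = -0.198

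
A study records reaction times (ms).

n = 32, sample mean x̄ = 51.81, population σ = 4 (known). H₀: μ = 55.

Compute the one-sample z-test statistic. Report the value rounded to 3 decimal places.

test statistic = -4.511

SE = σ/√n = 4/√32 = 0.7071
z = (x̄−μ₀)/SE = (51.81−55)/0.7071 = -4.5113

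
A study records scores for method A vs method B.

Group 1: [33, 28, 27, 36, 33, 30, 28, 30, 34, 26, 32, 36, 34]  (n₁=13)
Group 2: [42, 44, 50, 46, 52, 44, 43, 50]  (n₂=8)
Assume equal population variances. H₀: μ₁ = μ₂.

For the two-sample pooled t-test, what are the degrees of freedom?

degrees of freedom = 19

df = n₁ + n₂ − 2 = 13 + 8 − 2 = 19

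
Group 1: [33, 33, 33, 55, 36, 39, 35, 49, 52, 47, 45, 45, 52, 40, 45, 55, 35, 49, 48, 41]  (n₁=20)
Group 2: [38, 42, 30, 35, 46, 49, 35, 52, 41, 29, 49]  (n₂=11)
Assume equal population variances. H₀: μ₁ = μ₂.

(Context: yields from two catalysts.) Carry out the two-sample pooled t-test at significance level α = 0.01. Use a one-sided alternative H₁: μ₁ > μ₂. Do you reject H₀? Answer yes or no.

x̄₁=43.350, s₁=7.534, n₁=20
x̄₂=40.545, s₂=7.866, n₂=11
s_p² = [19·7.534² + 10·7.866²]/29 = 58.5268
SE = √(s_p²·(1/20+1/11)) = 2.8718
t = (43.350−40.545)/2.8718 = 0.9766
df = 29
p-value (one-sided, H₁ greater) = 0.16842
At α=0.01: p ≥ α → fail to reject H₀

reject H₀: no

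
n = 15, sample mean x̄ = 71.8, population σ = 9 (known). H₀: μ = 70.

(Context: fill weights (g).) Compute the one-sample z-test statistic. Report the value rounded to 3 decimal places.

SE = σ/√n = 9/√15 = 2.3238
z = (x̄−μ₀)/SE = (71.8−70)/2.3238 = 0.7746

test statistic = 0.775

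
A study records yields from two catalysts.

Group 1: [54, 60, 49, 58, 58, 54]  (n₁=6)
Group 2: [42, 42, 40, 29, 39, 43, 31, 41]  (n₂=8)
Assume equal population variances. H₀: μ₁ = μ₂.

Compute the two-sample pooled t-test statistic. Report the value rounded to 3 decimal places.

test statistic = 6.572

x̄₁=55.500, s₁=3.987, n₁=6
x̄₂=38.375, s₂=5.344, n₂=8
s_p² = [5·3.987² + 7·5.344²]/12 = 23.2812
SE = √(s_p²·(1/6+1/8)) = 2.6058
t = (55.500−38.375)/2.6058 = 6.5718
df = 12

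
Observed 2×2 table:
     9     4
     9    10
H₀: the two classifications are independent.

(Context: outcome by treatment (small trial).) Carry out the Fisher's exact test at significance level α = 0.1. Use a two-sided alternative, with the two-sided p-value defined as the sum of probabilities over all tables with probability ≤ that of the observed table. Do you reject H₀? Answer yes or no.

Margins: r₁=13, r₂=19, c₁=18, c₂=14, n=32
p_obs = C(13,9)·C(19,9)/C(32,18); sum pmf over tables with pmf ≤ p_obs
p-value (two-sided) = 0.28929
At α=0.1: p ≥ α → fail to reject H₀

reject H₀: no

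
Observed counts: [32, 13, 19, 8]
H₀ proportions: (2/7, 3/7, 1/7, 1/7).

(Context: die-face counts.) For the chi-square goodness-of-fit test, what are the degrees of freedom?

df = k − 1 = 4 − 1 = 3

degrees of freedom = 3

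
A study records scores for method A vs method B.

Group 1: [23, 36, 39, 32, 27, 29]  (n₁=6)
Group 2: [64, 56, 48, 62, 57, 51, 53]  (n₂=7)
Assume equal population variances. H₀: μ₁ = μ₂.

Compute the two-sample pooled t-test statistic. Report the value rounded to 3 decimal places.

test statistic = -7.674

x̄₁=31.000, s₁=5.899, n₁=6
x̄₂=55.857, s₂=5.757, n₂=7
s_p² = [5·5.899² + 6·5.757²]/11 = 33.8961
SE = √(s_p²·(1/6+1/7)) = 3.2391
t = (31.000−55.857)/3.2391 = -7.6741
df = 11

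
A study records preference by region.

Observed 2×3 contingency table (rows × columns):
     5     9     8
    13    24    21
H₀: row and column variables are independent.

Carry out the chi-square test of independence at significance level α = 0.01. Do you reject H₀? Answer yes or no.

Row totals [22, 58], col totals [18, 33, 29], n=80
χ² = (5−4.95)²/4.95 + (9−9.07)²/9.07 + (8−7.97)²/7.97 + (13−13.05)²/13.05 + (24−23.93)²/23.93 + (21−21.02)²/21.02 = 0.0017
df = 2
p-value (upper-tail) = 0.99917
At α=0.01: p ≥ α → fail to reject H₀

reject H₀: no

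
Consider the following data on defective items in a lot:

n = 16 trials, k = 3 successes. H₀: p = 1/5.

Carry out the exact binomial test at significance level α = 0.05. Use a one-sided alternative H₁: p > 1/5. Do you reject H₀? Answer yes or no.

reject H₀: no

Exact binomial: n=16, k=3, p₀=1/5=0.2000
P(X≥3) from Σ C(n,i)·p₀^i·(1−p₀)^(n−i)
p-value (one-sided, H₁ greater) = 0.64816
At α=0.05: p ≥ α → fail to reject H₀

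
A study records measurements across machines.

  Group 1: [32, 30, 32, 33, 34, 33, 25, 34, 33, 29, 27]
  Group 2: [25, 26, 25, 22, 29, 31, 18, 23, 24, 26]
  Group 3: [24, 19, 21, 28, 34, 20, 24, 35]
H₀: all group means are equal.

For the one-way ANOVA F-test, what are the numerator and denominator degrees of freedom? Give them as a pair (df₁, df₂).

k = 3 groups, N = 29 total
df = (k−1, N−k) = (3−1, 29−3) = (2, 26)

degrees of freedom = [2, 26]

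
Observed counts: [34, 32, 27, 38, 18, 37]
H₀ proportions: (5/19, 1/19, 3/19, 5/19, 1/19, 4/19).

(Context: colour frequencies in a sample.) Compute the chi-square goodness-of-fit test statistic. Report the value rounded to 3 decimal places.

n = 186; E_i = n·p_i = [48.95, 9.79, 29.37, 48.95, 9.79, 39.16]
χ² = (34−48.95)²/48.95 + (32−9.79)²/9.79 + (27−29.37)²/29.37 + (38−48.95)²/48.95 + (18−9.79)²/9.79 + (37−39.16)²/39.16 = 64.6008
df = 5

test statistic = 64.601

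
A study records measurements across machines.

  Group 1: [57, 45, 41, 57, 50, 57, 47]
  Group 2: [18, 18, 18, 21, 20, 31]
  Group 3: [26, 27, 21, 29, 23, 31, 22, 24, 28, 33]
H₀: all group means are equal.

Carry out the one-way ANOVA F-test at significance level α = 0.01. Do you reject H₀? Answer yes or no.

Group means [50.57, 21.00, 26.40], grand mean 32.348
SSB = Σnᵢ(x̄ᵢ−x̄)² = 3451.103; SSW = ΣΣ(x−x̄ᵢ)² = 528.114
MSB = 3451.103/2 = 1725.5516; MSW = 528.114/20 = 26.4057
F = MSB/MSW = 65.3477
df = (2, 20)
p-value (upper-tail) = 0.00000
At α=0.01: p < α → reject H₀

reject H₀: yes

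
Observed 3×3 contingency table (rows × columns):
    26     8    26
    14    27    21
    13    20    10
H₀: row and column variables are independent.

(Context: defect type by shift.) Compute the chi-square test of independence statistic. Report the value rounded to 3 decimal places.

Row totals [60, 62, 43], col totals [53, 55, 57], n=165
χ² = (26−19.27)²/19.27 + (8−20.00)²/20.00 + (26−20.73)²/20.73 + (14−19.92)²/19.92 + (27−20.67)²/20.67 + (21−21.42)²/21.42 + (13−13.81)²/13.81 + (20−14.33)²/14.33 + (10−14.85)²/14.85 = 18.4700
df = 4

test statistic = 18.470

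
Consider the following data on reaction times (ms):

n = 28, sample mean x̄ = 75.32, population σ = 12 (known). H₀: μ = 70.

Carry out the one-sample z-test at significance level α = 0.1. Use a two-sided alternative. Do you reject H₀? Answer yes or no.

SE = σ/√n = 12/√28 = 2.2678
z = (x̄−μ₀)/SE = (75.32−70)/2.2678 = 2.3459
p-value (two-sided) = 0.01898
At α=0.1: p < α → reject H₀

reject H₀: yes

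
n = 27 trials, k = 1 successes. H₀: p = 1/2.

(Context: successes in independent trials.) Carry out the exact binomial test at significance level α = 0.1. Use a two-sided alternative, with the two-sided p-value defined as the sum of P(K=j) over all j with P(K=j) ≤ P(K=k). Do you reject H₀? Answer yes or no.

reject H₀: yes

Exact binomial: n=27, k=1, p₀=1/2=0.5000
P(X=j) = C(n,j)·p₀^j·(1−p₀)^(n−j); p = Σ P(X=j) over j with P(X=j) ≤ P(X=1)
p-value (two-sided) = 0.00000
At α=0.1: p < α → reject H₀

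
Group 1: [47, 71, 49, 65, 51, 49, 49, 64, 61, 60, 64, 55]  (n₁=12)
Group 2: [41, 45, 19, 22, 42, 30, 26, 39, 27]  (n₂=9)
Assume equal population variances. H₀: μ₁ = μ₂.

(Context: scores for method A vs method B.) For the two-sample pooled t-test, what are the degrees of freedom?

degrees of freedom = 19

df = n₁ + n₂ − 2 = 12 + 9 − 2 = 19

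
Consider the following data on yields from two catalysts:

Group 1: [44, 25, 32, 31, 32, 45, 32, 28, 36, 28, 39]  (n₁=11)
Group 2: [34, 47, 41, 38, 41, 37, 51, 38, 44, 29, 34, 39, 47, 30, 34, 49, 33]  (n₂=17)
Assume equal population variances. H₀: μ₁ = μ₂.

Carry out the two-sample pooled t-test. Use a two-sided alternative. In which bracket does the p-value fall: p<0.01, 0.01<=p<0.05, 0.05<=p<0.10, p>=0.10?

x̄₁=33.818, s₁=6.509, n₁=11
x̄₂=39.176, s₂=6.626, n₂=17
s_p² = [10·6.509² + 16·6.626²]/26 = 43.3118
SE = √(s_p²·(1/11+1/17)) = 2.5466
t = (33.818−39.176)/2.5466 = -2.1041
df = 26
p-value (two-sided) = 0.04519
→ bracket: 0.01<=p<0.05

p-value bracket: 0.01<=p<0.05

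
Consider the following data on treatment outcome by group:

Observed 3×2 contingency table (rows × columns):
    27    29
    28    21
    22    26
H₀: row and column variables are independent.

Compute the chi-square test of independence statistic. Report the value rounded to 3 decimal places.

test statistic = 1.398

Row totals [56, 49, 48], col totals [77, 76], n=153
χ² = (27−28.18)²/28.18 + (29−27.82)²/27.82 + (28−24.66)²/24.66 + (21−24.34)²/24.34 + (22−24.16)²/24.16 + (26−23.84)²/23.84 = 1.3983
df = 2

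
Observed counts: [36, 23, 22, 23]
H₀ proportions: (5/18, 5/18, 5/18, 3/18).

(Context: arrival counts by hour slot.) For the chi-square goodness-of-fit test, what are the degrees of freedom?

df = k − 1 = 4 − 1 = 3

degrees of freedom = 3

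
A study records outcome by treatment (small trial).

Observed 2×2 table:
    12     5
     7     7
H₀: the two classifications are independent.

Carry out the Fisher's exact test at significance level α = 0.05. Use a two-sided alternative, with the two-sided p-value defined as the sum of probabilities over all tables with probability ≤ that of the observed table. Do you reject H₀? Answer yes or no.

reject H₀: no

Margins: r₁=17, r₂=14, c₁=19, c₂=12, n=31
p_obs = C(17,12)·C(14,7)/C(31,19); sum pmf over tables with pmf ≤ p_obs
p-value (two-sided) = 0.28831
At α=0.05: p ≥ α → fail to reject H₀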